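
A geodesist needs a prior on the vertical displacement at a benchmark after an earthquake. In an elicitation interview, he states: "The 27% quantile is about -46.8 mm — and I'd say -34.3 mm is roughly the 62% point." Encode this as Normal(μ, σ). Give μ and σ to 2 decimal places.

The p-quantile of Normal(μ,σ) is μ + z_p·σ, with z_{0.27} = -0.6128 and z_{0.62} = 0.3055.
Eliminate σ: μ = (z₂·x₁ − z₁·x₂)/(z₂ − z₁) = (0.3055·-46.8 − (-0.6128)·-34.3)/0.9183 = -38.46.
Then σ = (x₂ − x₁)/(z₂ − z₁) = (-34.3 − -46.8)/0.9183 = 13.61.

μ = -38.46, σ = 13.61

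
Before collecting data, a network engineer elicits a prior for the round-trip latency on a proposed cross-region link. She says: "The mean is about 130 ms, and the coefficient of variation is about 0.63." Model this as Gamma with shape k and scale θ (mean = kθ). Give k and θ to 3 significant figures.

k ≈ 2.52, θ ≈ 51.6

For Gamma(k, scale θ): mean = kθ, variance = kθ², so CV = 1/√k.
CV = 0.63, hence k = 1/CV² = 2.52.
Then θ = mean/k = 130/2.52 = 51.6.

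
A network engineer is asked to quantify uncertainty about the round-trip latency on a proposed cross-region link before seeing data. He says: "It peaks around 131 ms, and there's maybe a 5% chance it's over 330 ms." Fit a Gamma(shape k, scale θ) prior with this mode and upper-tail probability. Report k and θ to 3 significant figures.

Gamma(k,θ) with k>1 has mode (k−1)θ, so θ = 131/(k−1).
Need P(X < 330) = 0.95 with θ tied to k this way. Start at k = 2, θ = 131: P(X<330) ≈ 0.717.
Too low — raise k to concentrate. Iterating converges to k ≈ 4.18.
Then θ = 131/(4.18−1) ≈ 41.2.

k ≈ 4.18, θ ≈ 41.2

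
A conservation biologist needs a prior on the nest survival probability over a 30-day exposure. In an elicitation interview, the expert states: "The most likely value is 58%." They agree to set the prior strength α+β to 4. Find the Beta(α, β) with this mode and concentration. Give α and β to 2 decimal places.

For α,β > 1 the Beta mode is (α−1)/(α+β−2). With α+β = 4, the mode is (α−1)/2.
Set (α−1)/2 = 0.58 → α = 1 + 0.58·2 = 2.16.
β = 4 − α = 1.84.

α = 2.16, β = 1.84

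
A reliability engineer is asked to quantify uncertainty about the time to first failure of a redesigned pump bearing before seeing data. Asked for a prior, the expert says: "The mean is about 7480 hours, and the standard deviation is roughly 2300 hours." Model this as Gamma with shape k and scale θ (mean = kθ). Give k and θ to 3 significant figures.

k ≈ 10.6, θ ≈ 707

For Gamma(k, scale θ): mean = kθ, variance = kθ², so CV = 1/√k.
CV = SD/mean = 2300/7480 = 0.3075, hence k = 1/CV² = 10.6.
Then θ = mean/k = 7480/10.6 = 707.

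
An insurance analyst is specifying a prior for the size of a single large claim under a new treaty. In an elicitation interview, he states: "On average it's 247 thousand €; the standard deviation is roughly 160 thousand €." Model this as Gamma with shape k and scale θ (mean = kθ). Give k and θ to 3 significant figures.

For Gamma(k, scale θ): mean = kθ, variance = kθ², so CV = 1/√k.
CV = SD/mean = 160/247 = 0.6478, hence k = 1/CV² = 2.38.
Then θ = mean/k = 247/2.38 = 104.

k ≈ 2.38, θ ≈ 104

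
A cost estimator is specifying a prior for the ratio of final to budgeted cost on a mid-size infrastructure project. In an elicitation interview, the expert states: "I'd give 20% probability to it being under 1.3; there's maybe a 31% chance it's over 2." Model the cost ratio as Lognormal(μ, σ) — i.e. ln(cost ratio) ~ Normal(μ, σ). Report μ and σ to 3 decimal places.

μ ≈ 0.533, σ ≈ 0.322

If T ~ Lognormal(μ,σ) then ln T ~ Normal(μ,σ), so the p-quantile of ln T is μ + z_p·σ.
ln(1.3) = 0.2624 and ln(2) = 0.6931; z_{0.2} = -0.8416, z_{0.69} = 0.4959.
σ = (0.6931 − 0.2624)/(0.4959 − (-0.8416)) = 0.322.
μ = 0.2624 − (-0.8416)·0.322 = 0.533.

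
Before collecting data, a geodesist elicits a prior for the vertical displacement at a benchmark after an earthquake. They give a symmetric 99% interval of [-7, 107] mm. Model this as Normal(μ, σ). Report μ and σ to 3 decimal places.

A symmetric 99% interval runs μ ± z·σ with z = 2.576.
Half-width = 57, so σ = 57/2.576 = 22.129.
μ is the interval midpoint, 50.000.

μ = 50.000, σ = 22.129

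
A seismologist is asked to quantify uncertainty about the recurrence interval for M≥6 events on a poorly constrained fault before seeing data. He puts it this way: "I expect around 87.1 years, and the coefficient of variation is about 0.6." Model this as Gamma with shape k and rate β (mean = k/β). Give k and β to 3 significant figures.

For Gamma(k, rate β): mean = k/β, variance = k/β², so CV = 1/√k.
CV = 0.6, hence k = 1/CV² = 2.78.
Then β = k/mean = 2.78/87.1 = 0.0319.

k ≈ 2.78, β ≈ 0.0319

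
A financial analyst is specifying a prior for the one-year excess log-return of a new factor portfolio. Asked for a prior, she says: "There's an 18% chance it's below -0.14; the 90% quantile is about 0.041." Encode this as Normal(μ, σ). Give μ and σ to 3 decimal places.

μ = -0.065, σ = 0.082

For Normal(μ,σ), the p-quantile is μ + z_p·σ. Here z_{0.18} = -0.9154, z_{0.9} = 1.282.
So -0.14 = μ − 0.9154σ and 0.041 = μ + 1.282σ.
Subtracting: σ = (0.041 − -0.14)/(1.282 − (-0.9154)) = 0.082.
Then μ = -0.14 − (-0.9154)·0.082 = -0.065.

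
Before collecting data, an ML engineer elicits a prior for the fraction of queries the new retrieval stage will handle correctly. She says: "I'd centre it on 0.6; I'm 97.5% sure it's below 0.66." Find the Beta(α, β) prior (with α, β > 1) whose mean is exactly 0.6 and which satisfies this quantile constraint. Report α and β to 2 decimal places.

α ≈ 148.95, β ≈ 99.30

With mean 0.6 fixed, write α = 0.6s, β = 0.4s where s = α+β.
Need P(θ < 0.66) = 0.975 under Beta(0.6s, 0.4s). Normal approximation: (q−m)/√(m(1−m)/s) ≈ z_{0.975} = 1.96, so s ≈ 0.6·0.4·(1.96)²/(0.66−0.6)² = 256.1.
At s = 256.1: P(θ<0.66) ≈ 0.977. Adjusting to match 0.975 gives s ≈ 248.25.
So α = 0.6·248.25 ≈ 148.95, β = 0.4·248.25 ≈ 99.30.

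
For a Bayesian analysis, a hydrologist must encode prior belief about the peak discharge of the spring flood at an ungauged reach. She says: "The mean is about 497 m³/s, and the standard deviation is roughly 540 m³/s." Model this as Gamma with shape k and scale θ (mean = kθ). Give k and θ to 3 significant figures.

For Gamma(k, scale θ): mean = kθ, variance = kθ², so CV = 1/√k.
CV = SD/mean = 540/497 = 1.087, hence k = 1/CV² = 0.847.
Then θ = mean/k = 497/0.847 = 587.

k ≈ 0.847, θ ≈ 587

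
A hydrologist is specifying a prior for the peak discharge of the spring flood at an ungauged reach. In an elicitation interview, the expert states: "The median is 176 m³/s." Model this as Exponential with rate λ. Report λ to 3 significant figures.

λ ≈ 0.00394

Exponential median = ln 2 / λ, so λ = ln 2 / 176.0 = 0.00394.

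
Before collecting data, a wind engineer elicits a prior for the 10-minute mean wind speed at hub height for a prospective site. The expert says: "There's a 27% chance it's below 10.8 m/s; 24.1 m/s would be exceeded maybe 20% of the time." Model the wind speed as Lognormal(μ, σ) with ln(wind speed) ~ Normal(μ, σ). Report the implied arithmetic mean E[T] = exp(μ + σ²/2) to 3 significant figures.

E[T] ≈ 17.6 m/s

If T ~ Lognormal(μ,σ) then ln T ~ Normal(μ,σ), so the p-quantile of ln T is μ + z_p·σ.
ln(10.8) = 2.38 and ln(24.1) = 3.182; z_{0.27} = -0.6128, z_{0.8} = 0.8416.
σ = (3.182 − 2.38)/(0.8416 − (-0.6128)) = 0.552.
μ = 2.38 − (-0.6128)·0.552 = 2.718.
E[T] = exp(μ + σ²/2) = exp(2.718 + 0.1523) = 17.6 m/s.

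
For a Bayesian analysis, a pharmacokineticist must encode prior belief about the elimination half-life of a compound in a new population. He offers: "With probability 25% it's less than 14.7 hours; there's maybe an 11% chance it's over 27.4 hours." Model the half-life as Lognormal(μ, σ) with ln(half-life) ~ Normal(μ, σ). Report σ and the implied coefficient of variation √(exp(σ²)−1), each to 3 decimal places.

If T ~ Lognormal(μ,σ) then ln T ~ Normal(μ,σ), so the p-quantile of ln T is μ + z_p·σ.
ln(14.7) = 2.688 and ln(27.4) = 3.311; z_{0.25} = -0.6745, z_{0.89} = 1.227.
σ = (3.311 − 2.688)/(1.227 − (-0.6745)) = 0.328.
μ = 2.688 − (-0.6745)·0.328 = 2.909.
CV = √(exp(σ²)−1) = √(exp(0.1073)−1) = 0.337.

σ ≈ 0.328, CV ≈ 0.337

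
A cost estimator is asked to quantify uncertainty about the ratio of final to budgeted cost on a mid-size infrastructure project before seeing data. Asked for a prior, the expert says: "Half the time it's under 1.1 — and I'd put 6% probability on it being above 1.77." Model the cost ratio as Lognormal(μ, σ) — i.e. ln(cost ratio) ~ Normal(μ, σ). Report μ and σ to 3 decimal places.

μ ≈ 0.095, σ ≈ 0.306

If T ~ Lognormal(μ,σ) then ln T ~ Normal(μ,σ), so the p-quantile of ln T is μ + z_p·σ.
ln(1.1) = 0.09531 and ln(1.77) = 0.571; z_{0.5} = 0, z_{0.94} = 1.555.
σ = (0.571 − 0.09531)/(1.555 − (0)) = 0.306.
μ = 0.09531 − (0)·0.306 = 0.095.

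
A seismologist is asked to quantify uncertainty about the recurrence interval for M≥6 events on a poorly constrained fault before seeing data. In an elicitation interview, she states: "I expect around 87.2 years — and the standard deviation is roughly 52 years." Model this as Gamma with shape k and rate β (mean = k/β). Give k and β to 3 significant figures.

For Gamma(k, rate β): mean = k/β, variance = k/β², so CV = 1/√k.
CV = SD/mean = 52/87.2 = 0.5963, hence k = 1/CV² = 2.81.
Then β = k/mean = 2.81/87.2 = 0.0322.

k ≈ 2.81, β ≈ 0.0322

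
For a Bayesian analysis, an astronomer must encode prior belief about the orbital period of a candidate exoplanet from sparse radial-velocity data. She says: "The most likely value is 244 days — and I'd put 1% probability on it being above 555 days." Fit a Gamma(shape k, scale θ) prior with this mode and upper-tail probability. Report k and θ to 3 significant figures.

k ≈ 8.09, θ ≈ 34.4

Gamma(k,θ) with k>1 has mode (k−1)θ, so θ = 244/(k−1).
Need P(X < 555) = 0.99 with θ tied to k this way. Start at k = 2, θ = 244: P(X<555) ≈ 0.663.
Too low — raise k to concentrate. Iterating converges to k ≈ 8.09.
Then θ = 244/(8.09−1) ≈ 34.4.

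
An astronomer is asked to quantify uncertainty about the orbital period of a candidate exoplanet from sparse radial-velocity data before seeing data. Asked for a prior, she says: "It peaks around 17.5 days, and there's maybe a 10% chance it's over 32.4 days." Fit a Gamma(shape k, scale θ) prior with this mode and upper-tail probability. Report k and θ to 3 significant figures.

k ≈ 6.03, θ ≈ 3.48

Gamma(k,θ) with k>1 has mode (k−1)θ, so θ = 17.5/(k−1).
Need P(X < 32.4) = 0.9 with θ tied to k this way. Start at k = 2, θ = 17.5: P(X<32.4) ≈ 0.552.
Too low — raise k to concentrate. Iterating converges to k ≈ 6.03.
Then θ = 17.5/(6.03−1) ≈ 3.48.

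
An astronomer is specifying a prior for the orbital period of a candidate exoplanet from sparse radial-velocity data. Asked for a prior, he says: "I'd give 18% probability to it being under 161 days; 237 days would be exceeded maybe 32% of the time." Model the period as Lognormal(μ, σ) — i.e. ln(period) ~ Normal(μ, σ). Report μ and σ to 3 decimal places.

μ ≈ 5.337, σ ≈ 0.280

If T ~ Lognormal(μ,σ) then ln T ~ Normal(μ,σ), so the p-quantile of ln T is μ + z_p·σ.
ln(161) = 5.081 and ln(237) = 5.468; z_{0.18} = -0.9154, z_{0.68} = 0.4677.
σ = (5.468 − 5.081)/(0.4677 − (-0.9154)) = 0.280.
μ = 5.081 − (-0.9154)·0.280 = 5.337.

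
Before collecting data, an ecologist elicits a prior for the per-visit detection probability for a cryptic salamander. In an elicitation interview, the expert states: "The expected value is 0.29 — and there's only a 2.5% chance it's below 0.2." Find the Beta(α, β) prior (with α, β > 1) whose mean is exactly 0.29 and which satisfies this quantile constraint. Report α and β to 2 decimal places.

α ≈ 25.18, β ≈ 61.65

With mean 0.29 fixed, write α = 0.29s, β = 0.71s where s = α+β.
Need P(θ < 0.2) = 0.025 under Beta(0.29s, 0.71s). Normal approximation: (q−m)/√(m(1−m)/s) ≈ z_{0.025} = -1.96, so s ≈ 0.29·0.71·(-1.96)²/(0.2−0.29)² = 97.6.
At s = 97.6: P(θ<0.2) ≈ 0.019. Adjusting to match 0.025 gives s ≈ 86.83.
So α = 0.29·86.83 ≈ 25.18, β = 0.71·86.83 ≈ 61.65.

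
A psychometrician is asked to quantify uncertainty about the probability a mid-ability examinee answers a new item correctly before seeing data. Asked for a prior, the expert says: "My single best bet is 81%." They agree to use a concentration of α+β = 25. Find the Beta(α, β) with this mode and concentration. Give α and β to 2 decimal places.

For α,β > 1 the Beta mode is (α−1)/(α+β−2). With α+β = 25, the mode is (α−1)/23.
Set (α−1)/23 = 0.81 → α = 1 + 0.81·23 = 19.63.
β = 25 − α = 5.37.

α = 19.63, β = 5.37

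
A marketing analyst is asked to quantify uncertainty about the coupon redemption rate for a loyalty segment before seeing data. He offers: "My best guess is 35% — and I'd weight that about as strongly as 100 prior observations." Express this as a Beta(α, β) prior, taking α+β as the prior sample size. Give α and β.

α = 35, β = 65

Under the effective-sample-size interpretation, Beta(α, β) has prior mean α/(α+β) and prior sample size α+β.
So α+β = 100 and α/(α+β) = 0.35, giving α = 0.35·100 = 35 and β = 100 − 35 = 65.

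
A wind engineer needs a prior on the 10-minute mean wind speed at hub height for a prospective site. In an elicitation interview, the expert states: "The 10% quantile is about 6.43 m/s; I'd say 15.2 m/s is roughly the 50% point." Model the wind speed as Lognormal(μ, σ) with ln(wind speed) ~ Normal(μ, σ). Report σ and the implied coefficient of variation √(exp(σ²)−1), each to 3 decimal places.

σ ≈ 0.671, CV ≈ 0.755

If T ~ Lognormal(μ,σ) then ln T ~ Normal(μ,σ), so the p-quantile of ln T is μ + z_p·σ.
ln(6.43) = 1.861 and ln(15.2) = 2.721; z_{0.1} = -1.282, z_{0.5} = 0.
σ = (2.721 − 1.861)/(0 − (-1.282)) = 0.671.
μ = 1.861 − (-1.282)·0.671 = 2.721.
CV = √(exp(σ²)−1) = √(exp(0.4507)−1) = 0.755.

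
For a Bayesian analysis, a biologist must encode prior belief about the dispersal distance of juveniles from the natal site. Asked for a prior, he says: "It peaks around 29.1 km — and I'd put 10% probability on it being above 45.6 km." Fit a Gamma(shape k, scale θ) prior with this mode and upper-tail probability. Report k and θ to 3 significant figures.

Gamma(k,θ) with k>1 has mode (k−1)θ, so θ = 29.1/(k−1).
Need P(X < 45.6) = 0.9 with θ tied to k this way. Start at k = 2, θ = 29.1: P(X<45.6) ≈ 0.464.
Too low — raise k to concentrate. Iterating converges to k ≈ 10.3.
Then θ = 29.1/(10.3−1) ≈ 3.13.

k ≈ 10.3, θ ≈ 3.13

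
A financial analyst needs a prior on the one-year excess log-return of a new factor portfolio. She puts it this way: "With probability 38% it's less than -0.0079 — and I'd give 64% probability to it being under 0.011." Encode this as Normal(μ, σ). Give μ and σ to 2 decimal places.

μ = 0.00, σ = 0.03

For Normal(μ,σ), the p-quantile is μ + z_p·σ. Here z_{0.38} = -0.3055, z_{0.64} = 0.3585.
So -0.0079 = μ − 0.3055σ and 0.011 = μ + 0.3585σ.
Subtracting: σ = (0.011 − -0.0079)/(0.3585 − (-0.3055)) = 0.03.
Then μ = -0.0079 − (-0.3055)·0.03 = 0.00.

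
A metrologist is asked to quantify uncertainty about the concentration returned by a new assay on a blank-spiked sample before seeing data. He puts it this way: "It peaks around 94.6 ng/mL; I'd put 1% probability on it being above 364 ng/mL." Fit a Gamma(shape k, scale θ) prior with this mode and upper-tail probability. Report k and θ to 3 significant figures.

Gamma(k,θ) with k>1 has mode (k−1)θ, so θ = 94.6/(k−1).
Need P(X < 364) = 0.99 with θ tied to k this way. Start at k = 2, θ = 94.6: P(X<364) ≈ 0.897.
Too low — raise k to concentrate. Iterating converges to k ≈ 3.33.
Then θ = 94.6/(3.33−1) ≈ 40.7.

k ≈ 3.33, θ ≈ 40.7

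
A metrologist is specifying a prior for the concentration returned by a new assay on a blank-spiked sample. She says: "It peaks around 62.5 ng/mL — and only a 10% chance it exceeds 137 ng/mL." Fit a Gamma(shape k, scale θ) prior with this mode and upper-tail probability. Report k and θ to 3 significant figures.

Gamma(k,θ) with k>1 has mode (k−1)θ, so θ = 62.5/(k−1).
Need P(X < 137) = 0.9 with θ tied to k this way. Start at k = 2, θ = 62.5: P(X<137) ≈ 0.643.
Too low — raise k to concentrate. Iterating converges to k ≈ 4.12.
Then θ = 62.5/(4.12−1) ≈ 20.

k ≈ 4.12, θ ≈ 20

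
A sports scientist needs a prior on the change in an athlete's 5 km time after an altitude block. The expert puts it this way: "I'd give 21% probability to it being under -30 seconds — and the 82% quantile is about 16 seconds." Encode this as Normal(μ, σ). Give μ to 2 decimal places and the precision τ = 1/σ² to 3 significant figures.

μ = -8.46, τ = 0.0014

The p-quantile of Normal(μ,σ) is μ + z_p·σ, with z_{0.21} = -0.8064 and z_{0.82} = 0.9154.
Eliminate σ: μ = (z₂·x₁ − z₁·x₂)/(z₂ − z₁) = (0.9154·-30 − (-0.8064)·16)/1.722 = -8.46.
Then σ = (x₂ − x₁)/(z₂ − z₁) = (16 − -30)/1.722 = 26.72.
Precision τ = 1/σ² = 1/26.72² = 0.0014.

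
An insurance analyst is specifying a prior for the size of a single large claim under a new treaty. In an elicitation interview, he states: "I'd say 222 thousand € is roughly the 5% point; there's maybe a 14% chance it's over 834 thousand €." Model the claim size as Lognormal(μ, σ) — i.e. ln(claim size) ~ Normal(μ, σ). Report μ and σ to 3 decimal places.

μ ≈ 6.202, σ ≈ 0.486

If T ~ Lognormal(μ,σ) then ln T ~ Normal(μ,σ), so the p-quantile of ln T is μ + z_p·σ.
ln(222) = 5.403 and ln(834) = 6.726; z_{0.05} = -1.645, z_{0.86} = 1.08.
σ = (6.726 − 5.403)/(1.08 − (-1.645)) = 0.486.
μ = 5.403 − (-1.645)·0.486 = 6.202.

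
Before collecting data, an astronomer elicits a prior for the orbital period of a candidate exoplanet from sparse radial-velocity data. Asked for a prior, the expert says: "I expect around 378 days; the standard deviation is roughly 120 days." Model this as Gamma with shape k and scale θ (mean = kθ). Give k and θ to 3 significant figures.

k ≈ 9.92, θ ≈ 38.1

For Gamma(k, scale θ): mean = kθ, variance = kθ², so CV = 1/√k.
CV = SD/mean = 120/378 = 0.3175, hence k = 1/CV² = 9.92.
Then θ = mean/k = 378/9.92 = 38.1.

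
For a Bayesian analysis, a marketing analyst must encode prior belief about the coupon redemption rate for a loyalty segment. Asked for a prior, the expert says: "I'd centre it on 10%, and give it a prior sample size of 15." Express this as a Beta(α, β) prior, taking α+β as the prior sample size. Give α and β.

Under the effective-sample-size interpretation, Beta(α, β) has prior mean α/(α+β) and prior sample size α+β.
So α+β = 15 and α/(α+β) = 0.1, giving α = 0.1·15 = 1.5 and β = 15 − 1.5 = 13.5.

α = 1.5, β = 13.5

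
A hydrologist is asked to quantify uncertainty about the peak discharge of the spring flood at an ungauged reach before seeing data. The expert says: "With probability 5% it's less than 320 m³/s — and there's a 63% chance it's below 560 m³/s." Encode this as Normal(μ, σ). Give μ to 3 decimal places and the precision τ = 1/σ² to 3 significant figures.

μ = 519.708, τ = 6.78e-05

The p-quantile of Normal(μ,σ) is μ + z_p·σ, with z_{0.05} = -1.645 and z_{0.63} = 0.3319.
Eliminate σ: μ = (z₂·x₁ − z₁·x₂)/(z₂ − z₁) = (0.3319·320 − (-1.645)·560)/1.977 = 519.708.
Then σ = (x₂ − x₁)/(z₂ − z₁) = (560 − 320)/1.977 = 121.414.
Precision τ = 1/σ² = 1/121.4² = 6.78e-05.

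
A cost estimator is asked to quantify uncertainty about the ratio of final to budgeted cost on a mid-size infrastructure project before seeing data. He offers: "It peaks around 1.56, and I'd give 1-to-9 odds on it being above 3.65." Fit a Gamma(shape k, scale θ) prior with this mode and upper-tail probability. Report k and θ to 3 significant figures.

Gamma(k,θ) with k>1 has mode (k−1)θ, so θ = 1.56/(k−1).
Need P(X < 3.65) = 0.9 with θ tied to k this way. Start at k = 2, θ = 1.56: P(X<3.65) ≈ 0.678.
Too low — raise k to concentrate. Iterating converges to k ≈ 3.66.
Then θ = 1.56/(3.66−1) ≈ 0.586.

k ≈ 3.66, θ ≈ 0.586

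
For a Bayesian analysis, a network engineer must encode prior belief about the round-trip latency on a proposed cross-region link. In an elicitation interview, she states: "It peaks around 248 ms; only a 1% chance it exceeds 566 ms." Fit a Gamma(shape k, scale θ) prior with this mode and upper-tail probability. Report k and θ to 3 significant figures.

k ≈ 8.03, θ ≈ 35.3

Gamma(k,θ) with k>1 has mode (k−1)θ, so θ = 248/(k−1).
Need P(X < 566) = 0.99 with θ tied to k this way. Start at k = 2, θ = 248: P(X<566) ≈ 0.665.
Too low — raise k to concentrate. Iterating converges to k ≈ 8.03.
Then θ = 248/(8.03−1) ≈ 35.3.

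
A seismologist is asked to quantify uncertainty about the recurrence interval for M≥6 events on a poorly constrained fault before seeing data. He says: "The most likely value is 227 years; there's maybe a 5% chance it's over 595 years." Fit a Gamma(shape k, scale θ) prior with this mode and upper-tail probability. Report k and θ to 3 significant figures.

Gamma(k,θ) with k>1 has mode (k−1)θ, so θ = 227/(k−1).
Need P(X < 595) = 0.95 with θ tied to k this way. Start at k = 2, θ = 227: P(X<595) ≈ 0.737.
Too low — raise k to concentrate. Iterating converges to k ≈ 3.91.
Then θ = 227/(3.91−1) ≈ 78.1.

k ≈ 3.91, θ ≈ 78.1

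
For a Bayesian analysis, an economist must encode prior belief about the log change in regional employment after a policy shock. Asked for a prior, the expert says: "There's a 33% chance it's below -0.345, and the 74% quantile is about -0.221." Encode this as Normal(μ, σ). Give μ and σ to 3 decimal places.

The p-quantile of Normal(μ,σ) is μ + z_p·σ, with z_{0.33} = -0.4399 and z_{0.74} = 0.6433.
Eliminate σ: μ = (z₂·x₁ − z₁·x₂)/(z₂ − z₁) = (0.6433·-0.345 − (-0.4399)·-0.221)/1.083 = -0.295.
Then σ = (x₂ − x₁)/(z₂ − z₁) = (-0.221 − -0.345)/1.083 = 0.114.

μ = -0.295, σ = 0.114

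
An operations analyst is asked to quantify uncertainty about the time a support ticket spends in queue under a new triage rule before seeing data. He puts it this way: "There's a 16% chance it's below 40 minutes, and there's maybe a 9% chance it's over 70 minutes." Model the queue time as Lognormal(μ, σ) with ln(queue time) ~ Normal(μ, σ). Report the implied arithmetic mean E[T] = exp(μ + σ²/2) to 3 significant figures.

E[T] ≈ 52.2 minutes

If T ~ Lognormal(μ,σ) then ln T ~ Normal(μ,σ), so the p-quantile of ln T is μ + z_p·σ.
ln(40) = 3.689 and ln(70) = 4.248; z_{0.16} = -0.9945, z_{0.91} = 1.341.
σ = (4.248 − 3.689)/(1.341 − (-0.9945)) = 0.240.
μ = 3.689 − (-0.9945)·0.240 = 3.927.
E[T] = exp(μ + σ²/2) = exp(3.927 + 0.0287) = 52.2 minutes.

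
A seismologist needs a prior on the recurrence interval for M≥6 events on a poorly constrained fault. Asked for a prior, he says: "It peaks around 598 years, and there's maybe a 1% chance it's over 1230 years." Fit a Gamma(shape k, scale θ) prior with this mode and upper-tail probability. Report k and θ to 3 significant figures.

k ≈ 10.4, θ ≈ 63.7

Gamma(k,θ) with k>1 has mode (k−1)θ, so θ = 598/(k−1).
Need P(X < 1230) = 0.99 with θ tied to k this way. Start at k = 2, θ = 598: P(X<1230) ≈ 0.609.
Too low — raise k to concentrate. Iterating converges to k ≈ 10.4.
Then θ = 598/(10.4−1) ≈ 63.7.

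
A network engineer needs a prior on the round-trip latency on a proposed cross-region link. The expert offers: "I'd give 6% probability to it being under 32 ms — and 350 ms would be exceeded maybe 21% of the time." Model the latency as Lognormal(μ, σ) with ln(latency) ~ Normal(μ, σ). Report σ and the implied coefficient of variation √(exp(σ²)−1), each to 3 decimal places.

σ ≈ 1.013, CV ≈ 1.338

If T ~ Lognormal(μ,σ) then ln T ~ Normal(μ,σ), so the p-quantile of ln T is μ + z_p·σ.
ln(32) = 3.466 and ln(350) = 5.858; z_{0.06} = -1.555, z_{0.79} = 0.8064.
σ = (5.858 − 3.466)/(0.8064 − (-1.555)) = 1.013.
μ = 3.466 − (-1.555)·1.013 = 5.041.
CV = √(exp(σ²)−1) = √(exp(1.0264)−1) = 1.338.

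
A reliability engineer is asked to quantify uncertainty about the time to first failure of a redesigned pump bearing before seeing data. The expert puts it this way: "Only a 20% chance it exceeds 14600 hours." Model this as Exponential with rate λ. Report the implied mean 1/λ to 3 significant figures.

mean ≈ 9070 hours

P(T > 14600.0) = e^(−λ·14600.0) = 0.2, so λ = −ln(0.2)/14600.0 = 0.00011.
Mean = 1/λ = 9070 hours.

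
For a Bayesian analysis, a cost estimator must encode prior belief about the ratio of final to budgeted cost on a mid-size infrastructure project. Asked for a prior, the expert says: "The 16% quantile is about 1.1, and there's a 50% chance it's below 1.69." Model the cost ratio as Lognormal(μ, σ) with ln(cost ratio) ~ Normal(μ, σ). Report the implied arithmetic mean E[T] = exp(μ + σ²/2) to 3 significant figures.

E[T] ≈ 1.86

If T ~ Lognormal(μ,σ) then ln T ~ Normal(μ,σ), so the p-quantile of ln T is μ + z_p·σ.
ln(1.1) = 0.09531 and ln(1.69) = 0.5247; z_{0.16} = -0.9945, z_{0.5} = 0.
σ = (0.5247 − 0.09531)/(0 − (-0.9945)) = 0.432.
μ = 0.09531 − (-0.9945)·0.432 = 0.525.
E[T] = exp(μ + σ²/2) = exp(0.525 + 0.0932) = 1.86.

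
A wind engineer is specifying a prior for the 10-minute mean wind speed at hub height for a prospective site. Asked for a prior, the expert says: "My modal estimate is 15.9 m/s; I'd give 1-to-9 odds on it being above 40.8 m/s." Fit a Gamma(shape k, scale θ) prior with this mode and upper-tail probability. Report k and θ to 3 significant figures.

Gamma(k,θ) with k>1 has mode (k−1)θ, so θ = 15.9/(k−1).
Need P(X < 40.8) = 0.9 with θ tied to k this way. Start at k = 2, θ = 15.9: P(X<40.8) ≈ 0.726.
Too low — raise k to concentrate. Iterating converges to k ≈ 3.16.
Then θ = 15.9/(3.16−1) ≈ 7.36.

k ≈ 3.16, θ ≈ 7.36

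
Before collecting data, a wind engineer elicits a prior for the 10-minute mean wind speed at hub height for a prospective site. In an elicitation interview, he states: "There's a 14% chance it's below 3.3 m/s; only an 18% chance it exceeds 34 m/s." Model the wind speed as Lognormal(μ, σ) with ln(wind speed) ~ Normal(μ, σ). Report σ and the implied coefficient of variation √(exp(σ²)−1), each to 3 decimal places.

σ ≈ 1.169, CV ≈ 1.709

If T ~ Lognormal(μ,σ) then ln T ~ Normal(μ,σ), so the p-quantile of ln T is μ + z_p·σ.
ln(3.3) = 1.194 and ln(34) = 3.526; z_{0.14} = -1.08, z_{0.82} = 0.9154.
σ = (3.526 − 1.194)/(0.9154 − (-1.08)) = 1.169.
μ = 1.194 − (-1.08)·1.169 = 2.457.
CV = √(exp(σ²)−1) = √(exp(1.3660)−1) = 1.709.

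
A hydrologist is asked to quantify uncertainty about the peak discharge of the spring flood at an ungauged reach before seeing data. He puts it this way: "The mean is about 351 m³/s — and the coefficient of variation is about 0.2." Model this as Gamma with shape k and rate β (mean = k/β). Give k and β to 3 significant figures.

k ≈ 25, β ≈ 0.0712

For Gamma(k, rate β): mean = k/β, variance = k/β², so CV = 1/√k.
CV = 0.2, hence k = 1/CV² = 25.
Then β = k/mean = 25/351 = 0.0712.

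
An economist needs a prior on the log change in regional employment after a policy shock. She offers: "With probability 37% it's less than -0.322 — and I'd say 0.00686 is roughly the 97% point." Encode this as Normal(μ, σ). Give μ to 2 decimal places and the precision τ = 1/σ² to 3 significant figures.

The p-quantile of Normal(μ,σ) is μ + z_p·σ, with z_{0.37} = -0.3319 and z_{0.97} = 1.881.
Eliminate σ: μ = (z₂·x₁ − z₁·x₂)/(z₂ − z₁) = (1.881·-0.322 − (-0.3319)·0.00686)/2.213 = -0.27.
Then σ = (x₂ − x₁)/(z₂ − z₁) = (0.00686 − -0.322)/2.213 = 0.15.
Precision τ = 1/σ² = 1/0.1486² = 45.3.

μ = -0.27, τ = 45.3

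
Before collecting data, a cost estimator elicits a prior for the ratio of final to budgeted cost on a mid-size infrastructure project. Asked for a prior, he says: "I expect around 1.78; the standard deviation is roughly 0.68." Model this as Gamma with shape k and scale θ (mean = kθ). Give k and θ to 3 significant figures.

k ≈ 6.85, θ ≈ 0.26

For Gamma(k, scale θ): mean = kθ, variance = kθ², so CV = 1/√k.
CV = SD/mean = 0.68/1.78 = 0.382, hence k = 1/CV² = 6.85.
Then θ = mean/k = 1.78/6.85 = 0.26.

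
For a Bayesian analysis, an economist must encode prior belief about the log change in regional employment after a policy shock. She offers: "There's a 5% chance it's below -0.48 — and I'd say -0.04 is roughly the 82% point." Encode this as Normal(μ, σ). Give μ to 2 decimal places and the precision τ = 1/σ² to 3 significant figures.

μ = -0.20, τ = 33.9

The p-quantile of Normal(μ,σ) is μ + z_p·σ, with z_{0.05} = -1.645 and z_{0.82} = 0.9154.
Eliminate σ: μ = (z₂·x₁ − z₁·x₂)/(z₂ − z₁) = (0.9154·-0.48 − (-1.645)·-0.04)/2.56 = -0.20.
Then σ = (x₂ − x₁)/(z₂ − z₁) = (-0.04 − -0.48)/2.56 = 0.17.
Precision τ = 1/σ² = 1/0.1719² = 33.9.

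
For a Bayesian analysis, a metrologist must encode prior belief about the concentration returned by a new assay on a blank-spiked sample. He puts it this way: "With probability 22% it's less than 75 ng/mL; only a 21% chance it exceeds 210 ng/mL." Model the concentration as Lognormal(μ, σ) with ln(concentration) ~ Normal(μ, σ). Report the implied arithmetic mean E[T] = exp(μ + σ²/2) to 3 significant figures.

E[T] ≈ 154 ng/mL

If T ~ Lognormal(μ,σ) then ln T ~ Normal(μ,σ), so the p-quantile of ln T is μ + z_p·σ.
ln(75) = 4.317 and ln(210) = 5.347; z_{0.22} = -0.7722, z_{0.79} = 0.8064.
σ = (5.347 − 4.317)/(0.8064 − (-0.7722)) = 0.652.
μ = 4.317 − (-0.7722)·0.652 = 4.821.
E[T] = exp(μ + σ²/2) = exp(4.821 + 0.2127) = 154 ng/mL.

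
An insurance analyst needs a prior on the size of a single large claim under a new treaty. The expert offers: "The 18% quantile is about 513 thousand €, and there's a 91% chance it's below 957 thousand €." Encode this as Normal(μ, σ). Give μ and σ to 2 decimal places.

The p-quantile of Normal(μ,σ) is μ + z_p·σ, with z_{0.18} = -0.9154 and z_{0.91} = 1.341.
Eliminate σ: μ = (z₂·x₁ − z₁·x₂)/(z₂ − z₁) = (1.341·513 − (-0.9154)·957)/2.256 = 693.14.
Then σ = (x₂ − x₁)/(z₂ − z₁) = (957 − 513)/2.256 = 196.80.

μ = 693.14, σ = 196.80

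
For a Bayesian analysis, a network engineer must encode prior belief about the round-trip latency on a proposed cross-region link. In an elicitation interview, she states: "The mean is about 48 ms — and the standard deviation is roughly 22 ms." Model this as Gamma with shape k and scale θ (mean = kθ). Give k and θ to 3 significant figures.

k ≈ 4.76, θ ≈ 10.1

For Gamma(k, scale θ): mean = kθ, variance = kθ², so CV = 1/√k.
CV = SD/mean = 22/48 = 0.4583, hence k = 1/CV² = 4.76.
Then θ = mean/k = 48/4.76 = 10.1.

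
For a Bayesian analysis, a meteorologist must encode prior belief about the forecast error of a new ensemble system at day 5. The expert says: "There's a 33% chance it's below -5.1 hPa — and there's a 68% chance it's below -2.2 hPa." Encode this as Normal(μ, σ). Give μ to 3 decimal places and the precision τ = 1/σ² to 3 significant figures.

μ = -3.694, τ = 0.0979

The p-quantile of Normal(μ,σ) is μ + z_p·σ, with z_{0.33} = -0.4399 and z_{0.68} = 0.4677.
Eliminate σ: μ = (z₂·x₁ − z₁·x₂)/(z₂ − z₁) = (0.4677·-5.1 − (-0.4399)·-2.2)/0.9076 = -3.694.
Then σ = (x₂ − x₁)/(z₂ − z₁) = (-2.2 − -5.1)/0.9076 = 3.195.
Precision τ = 1/σ² = 1/3.195² = 0.0979.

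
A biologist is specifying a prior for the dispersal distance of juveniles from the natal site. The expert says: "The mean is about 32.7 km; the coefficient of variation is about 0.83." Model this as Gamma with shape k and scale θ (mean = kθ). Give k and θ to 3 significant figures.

k ≈ 1.45, θ ≈ 22.5

For Gamma(k, scale θ): mean = kθ, variance = kθ², so CV = 1/√k.
CV = 0.83, hence k = 1/CV² = 1.45.
Then θ = mean/k = 32.7/1.45 = 22.5.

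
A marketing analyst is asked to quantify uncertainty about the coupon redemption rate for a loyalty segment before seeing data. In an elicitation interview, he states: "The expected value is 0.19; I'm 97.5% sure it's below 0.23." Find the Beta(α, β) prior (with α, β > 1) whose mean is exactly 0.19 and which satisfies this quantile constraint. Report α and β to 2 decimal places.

α ≈ 75.35, β ≈ 321.23

With mean 0.19 fixed, write α = 0.19s, β = 0.81s where s = α+β.
Need P(θ < 0.23) = 0.975 under Beta(0.19s, 0.81s). Normal approximation: (q−m)/√(m(1−m)/s) ≈ z_{0.975} = 1.96, so s ≈ 0.19·0.81·(1.96)²/(0.23−0.19)² = 369.5.
At s = 369.5: P(θ<0.23) ≈ 0.971. Adjusting to match 0.975 gives s ≈ 396.58.
So α = 0.19·396.58 ≈ 75.35, β = 0.81·396.58 ≈ 321.23.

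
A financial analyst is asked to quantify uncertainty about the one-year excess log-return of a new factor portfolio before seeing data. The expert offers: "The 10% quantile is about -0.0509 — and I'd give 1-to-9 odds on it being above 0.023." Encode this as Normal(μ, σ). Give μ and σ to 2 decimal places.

μ = -0.01, σ = 0.03

The p-quantile of Normal(μ,σ) is μ + z_p·σ, with z_{0.1} = -1.282 and z_{0.9} = 1.282.
Eliminate σ: μ = (z₂·x₁ − z₁·x₂)/(z₂ − z₁) = (1.282·-0.0509 − (-1.282)·0.023)/2.563 = -0.01.
Then σ = (x₂ − x₁)/(z₂ − z₁) = (0.023 − -0.0509)/2.563 = 0.03.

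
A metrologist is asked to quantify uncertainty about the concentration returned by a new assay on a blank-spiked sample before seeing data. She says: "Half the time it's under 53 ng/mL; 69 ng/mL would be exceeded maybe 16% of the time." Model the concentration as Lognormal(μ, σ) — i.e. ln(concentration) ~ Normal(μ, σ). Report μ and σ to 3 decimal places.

μ ≈ 3.970, σ ≈ 0.265

If T ~ Lognormal(μ,σ) then ln T ~ Normal(μ,σ), so the p-quantile of ln T is μ + z_p·σ.
ln(53) = 3.97 and ln(69) = 4.234; z_{0.5} = 0, z_{0.84} = 0.9945.
σ = (4.234 − 3.97)/(0.9945 − (0)) = 0.265.
μ = 3.97 − (0)·0.265 = 3.970.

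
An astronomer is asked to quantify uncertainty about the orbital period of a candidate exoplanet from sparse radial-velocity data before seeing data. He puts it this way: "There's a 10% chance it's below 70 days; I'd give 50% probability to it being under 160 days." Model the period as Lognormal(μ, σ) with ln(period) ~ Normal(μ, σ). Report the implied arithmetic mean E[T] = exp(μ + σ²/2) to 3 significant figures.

E[T] ≈ 197 days

If T ~ Lognormal(μ,σ) then ln T ~ Normal(μ,σ), so the p-quantile of ln T is μ + z_p·σ.
ln(70) = 4.248 and ln(160) = 5.075; z_{0.1} = -1.282, z_{0.5} = 0.
σ = (5.075 − 4.248)/(0 − (-1.282)) = 0.645.
μ = 4.248 − (-1.282)·0.645 = 5.075.
E[T] = exp(μ + σ²/2) = exp(5.075 + 0.2081) = 197 days.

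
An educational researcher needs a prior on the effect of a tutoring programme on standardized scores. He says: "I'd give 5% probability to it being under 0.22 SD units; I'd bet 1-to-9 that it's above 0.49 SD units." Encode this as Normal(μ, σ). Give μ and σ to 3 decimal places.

For Normal(μ,σ), the p-quantile is μ + z_p·σ. Here z_{0.05} = -1.645, z_{0.9} = 1.282.
So 0.22 = μ − 1.645σ and 0.49 = μ + 1.282σ.
Subtracting: σ = (0.49 − 0.22)/(1.282 − (-1.645)) = 0.092.
Then μ = 0.22 − (-1.645)·0.092 = 0.372.

μ = 0.372, σ = 0.092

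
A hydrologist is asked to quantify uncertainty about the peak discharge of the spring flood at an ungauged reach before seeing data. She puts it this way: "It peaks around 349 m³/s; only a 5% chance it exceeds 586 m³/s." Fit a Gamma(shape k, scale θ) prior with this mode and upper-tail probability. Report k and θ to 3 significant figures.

Gamma(k,θ) with k>1 has mode (k−1)θ, so θ = 349/(k−1).
Need P(X < 586) = 0.95 with θ tied to k this way. Start at k = 2, θ = 349: P(X<586) ≈ 0.500.
Too low — raise k to concentrate. Iterating converges to k ≈ 11.4.
Then θ = 349/(11.4−1) ≈ 33.6.

k ≈ 11.4, θ ≈ 33.6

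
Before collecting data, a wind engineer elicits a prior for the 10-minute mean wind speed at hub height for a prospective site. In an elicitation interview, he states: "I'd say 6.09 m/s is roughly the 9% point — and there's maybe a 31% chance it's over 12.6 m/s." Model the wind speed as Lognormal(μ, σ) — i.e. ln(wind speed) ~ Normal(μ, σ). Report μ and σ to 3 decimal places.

μ ≈ 2.337, σ ≈ 0.396

If T ~ Lognormal(μ,σ) then ln T ~ Normal(μ,σ), so the p-quantile of ln T is μ + z_p·σ.
ln(6.09) = 1.807 and ln(12.6) = 2.534; z_{0.09} = -1.341, z_{0.69} = 0.4959.
σ = (2.534 − 1.807)/(0.4959 − (-1.341)) = 0.396.
μ = 1.807 − (-1.341)·0.396 = 2.337.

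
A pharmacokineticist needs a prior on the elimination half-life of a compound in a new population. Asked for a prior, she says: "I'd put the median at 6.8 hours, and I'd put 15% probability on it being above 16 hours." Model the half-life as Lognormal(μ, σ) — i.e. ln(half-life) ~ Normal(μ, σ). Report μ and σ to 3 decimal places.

μ ≈ 1.917, σ ≈ 0.826

If T ~ Lognormal(μ,σ) then ln T ~ Normal(μ,σ), so the p-quantile of ln T is μ + z_p·σ.
ln(6.8) = 1.917 and ln(16) = 2.773; z_{0.5} = 0, z_{0.85} = 1.036.
σ = (2.773 − 1.917)/(1.036 − (0)) = 0.826.
μ = 1.917 − (0)·0.826 = 1.917.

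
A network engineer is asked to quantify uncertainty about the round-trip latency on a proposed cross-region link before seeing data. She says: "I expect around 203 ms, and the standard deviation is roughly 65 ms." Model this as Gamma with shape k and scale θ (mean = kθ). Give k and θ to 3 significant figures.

k ≈ 9.75, θ ≈ 20.8

For Gamma(k, scale θ): mean = kθ, variance = kθ², so CV = 1/√k.
CV = SD/mean = 65/203 = 0.3202, hence k = 1/CV² = 9.75.
Then θ = mean/k = 203/9.75 = 20.8.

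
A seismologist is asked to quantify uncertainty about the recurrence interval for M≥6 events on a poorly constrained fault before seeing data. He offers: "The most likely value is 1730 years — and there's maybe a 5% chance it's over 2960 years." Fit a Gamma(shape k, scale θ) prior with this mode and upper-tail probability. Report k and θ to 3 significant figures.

k ≈ 10.7, θ ≈ 179

Gamma(k,θ) with k>1 has mode (k−1)θ, so θ = 1730/(k−1).
Need P(X < 2960) = 0.95 with θ tied to k this way. Start at k = 2, θ = 1730: P(X<2960) ≈ 0.510.
Too low — raise k to concentrate. Iterating converges to k ≈ 10.7.
Then θ = 1730/(10.7−1) ≈ 179.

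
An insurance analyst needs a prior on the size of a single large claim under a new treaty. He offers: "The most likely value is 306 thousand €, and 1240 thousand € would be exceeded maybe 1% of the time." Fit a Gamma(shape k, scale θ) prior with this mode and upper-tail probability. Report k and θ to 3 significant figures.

Gamma(k,θ) with k>1 has mode (k−1)θ, so θ = 306/(k−1).
Need P(X < 1240) = 0.99 with θ tied to k this way. Start at k = 2, θ = 306: P(X<1240) ≈ 0.912.
Too low — raise k to concentrate. Iterating converges to k ≈ 3.13.
Then θ = 306/(3.13−1) ≈ 144.

k ≈ 3.13, θ ≈ 144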